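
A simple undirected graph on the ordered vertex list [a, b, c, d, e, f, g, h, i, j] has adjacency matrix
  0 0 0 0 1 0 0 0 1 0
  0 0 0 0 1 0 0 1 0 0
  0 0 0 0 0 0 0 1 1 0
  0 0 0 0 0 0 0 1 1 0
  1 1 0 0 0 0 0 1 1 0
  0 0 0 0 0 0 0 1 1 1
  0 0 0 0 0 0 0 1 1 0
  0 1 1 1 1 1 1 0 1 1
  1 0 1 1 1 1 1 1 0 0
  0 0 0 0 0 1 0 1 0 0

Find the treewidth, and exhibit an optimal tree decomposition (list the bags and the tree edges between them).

Each bag holds 3 vertices, so the decomposition has width 2, which upper-bounds the treewidth. Conversely, {f, h, j} is a clique of size 3, and the vertices of any clique must share a bag in every tree decomposition; so some bag has ≥ 3 vertices and tw(G) ≥ 2. Therefore the treewidth is 2.

Treewidth 2.
One optimal decomposition is:
Bags: B1 = {a, e, i}  B2 = {e, h, i}  B3 = {g, h, i}  B4 = {b, e, h}  B5 = {d, h, i}  B6 = {f, h, i}  B7 = {f, h, j}  B8 = {c, h, i}
Tree: B1–B2, B2–B3, B2–B4, B3–B5, B3–B6, B6–B7, B5–B8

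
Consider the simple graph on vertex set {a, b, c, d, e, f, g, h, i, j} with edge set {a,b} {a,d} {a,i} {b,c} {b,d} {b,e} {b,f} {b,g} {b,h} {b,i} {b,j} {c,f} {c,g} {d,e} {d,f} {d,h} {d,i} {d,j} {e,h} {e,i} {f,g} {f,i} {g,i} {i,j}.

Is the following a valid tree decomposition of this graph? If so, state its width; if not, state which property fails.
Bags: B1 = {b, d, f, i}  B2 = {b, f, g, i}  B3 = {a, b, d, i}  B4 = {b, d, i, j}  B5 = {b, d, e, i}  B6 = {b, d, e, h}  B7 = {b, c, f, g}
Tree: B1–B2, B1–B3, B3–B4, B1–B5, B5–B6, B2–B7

Checking the three conditions: (i) the bags cover all of {a, b, c, d, e, f, g, h, i, j}; (ii) for each edge, some bag contains both endpoints; (iii) the bags containing any fixed vertex form a subtree. All hold, so the decomposition is valid with width 4 − 1 = 3.

Yes; width 3.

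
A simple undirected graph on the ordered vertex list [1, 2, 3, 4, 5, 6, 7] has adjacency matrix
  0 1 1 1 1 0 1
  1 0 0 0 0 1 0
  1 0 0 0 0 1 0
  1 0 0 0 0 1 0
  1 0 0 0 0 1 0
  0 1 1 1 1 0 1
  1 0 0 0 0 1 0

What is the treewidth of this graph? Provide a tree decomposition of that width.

Each bag holds 3 vertices, so the decomposition has width 2, which upper-bounds the treewidth. For the lower bound, G contains the cycle 1–5–6–3–1, so G is not a forest; only forests have treewidth ≤ 1, hence tw(G) ≥ 2. Combining the bounds, tw(G) = 2.

Treewidth 2.
Bags: B1 = {1, 5, 6}  B2 = {1, 3, 6}  B3 = {1, 6, 7}  B4 = {1, 2, 6}  B5 = {1, 4, 6}
Tree: B1–B2, B2–B3, B3–B4, B4–B5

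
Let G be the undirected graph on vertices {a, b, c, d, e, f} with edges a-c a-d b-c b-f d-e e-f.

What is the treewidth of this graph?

2

A width-2 tree decomposition is:
Bags: B1 = {d, e, f}  B2 = {b, d, f}  B3 = {b, c, d}  B4 = {a, c, d}
Tree: B1–B2, B2–B3, B3–B4
Every bag has size at most 3, so the width is 3 − 1 = 2 and tw(G) ≤ 2. Since d–e–f–b–c–a–d is a cycle in G, G is not acyclic. Forests are exactly the graphs of treewidth ≤ 1, so tw(G) ≥ 2. Combining the bounds, tw(G) = 2.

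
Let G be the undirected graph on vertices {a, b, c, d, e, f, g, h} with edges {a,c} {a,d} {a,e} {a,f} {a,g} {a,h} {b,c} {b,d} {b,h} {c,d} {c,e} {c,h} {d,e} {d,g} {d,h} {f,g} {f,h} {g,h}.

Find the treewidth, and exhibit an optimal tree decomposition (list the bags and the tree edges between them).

The largest bag has 4 vertices, giving width 3; this decomposition certifies tw(G) ≤ 3. On the other hand G contains the 4-clique {a, c, d, e}. A clique must lie in a single bag of any decomposition, so no decomposition can have width below 3. Combining the bounds, tw(G) = 3.

Treewidth 3.
Bags: B1 = {b, c, d, h}  B2 = {a, c, d, h}  B3 = {a, c, d, e}  B4 = {a, d, g, h}  B5 = {a, f, g, h}
Tree: B1–B2, B2–B3, B2–B4, B4–B5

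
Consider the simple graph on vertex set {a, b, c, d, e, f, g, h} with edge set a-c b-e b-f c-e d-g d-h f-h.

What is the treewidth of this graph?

A width-1 tree decomposition is:
Bags: B1 = {a, c}  B2 = {c, e}  B3 = {b, e}  B4 = {b, f}  B5 = {f, h}  B6 = {d, h}  B7 = {d, g}
Tree: B1–B2, B2–B3, B3–B4, B4–B5, B5–B6, B6–B7
Every bag has size at most 2, so the width is 2 − 1 = 1 and tw(G) ≤ 1. Since G has at least one edge (e.g. a–c), it is not an edgeless graph, so tw(G) ≥ 1. Combining the bounds, tw(G) = 1.

1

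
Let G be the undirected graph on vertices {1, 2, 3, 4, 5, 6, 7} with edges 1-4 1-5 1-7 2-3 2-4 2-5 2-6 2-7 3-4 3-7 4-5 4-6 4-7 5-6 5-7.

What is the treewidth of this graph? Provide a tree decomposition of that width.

Treewidth 3.
Bags: B1 = {2, 4, 5, 7}  B2 = {2, 4, 5, 6}  B3 = {1, 4, 5, 7}  B4 = {2, 3, 4, 7}
Tree: B1–B2, B1–B3, B1–B4

The largest bag has 4 vertices, giving width 3; this decomposition certifies tw(G) ≤ 3. For the lower bound, the 4 vertices {1, 4, 5, 7} are pairwise adjacent, and any tree decomposition puts a clique entirely inside one bag — forcing width ≥ 3. Combining the bounds, tw(G) = 3.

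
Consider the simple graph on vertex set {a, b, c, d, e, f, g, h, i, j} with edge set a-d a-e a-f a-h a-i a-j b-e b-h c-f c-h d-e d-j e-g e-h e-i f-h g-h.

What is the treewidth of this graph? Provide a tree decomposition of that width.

Every bag has size at most 3, so the width is 3 − 1 = 2 and tw(G) ≤ 2. Conversely, {a, d, j} is a clique of size 3, and the vertices of any clique must share a bag in every tree decomposition; so some bag has ≥ 3 vertices and tw(G) ≥ 2. Hence tw(G) = 2 exactly.

Treewidth 2.
One optimal decomposition is:
Bags: B1 = {b, e, h}  B2 = {a, e, h}  B3 = {a, e, i}  B4 = {a, f, h}  B5 = {c, f, h}  B6 = {a, d, e}  B7 = {e, g, h}  B8 = {a, d, j}
Tree: B1–B2, B2–B3, B2–B4, B4–B5, B2–B6, B2–B7, B6–B8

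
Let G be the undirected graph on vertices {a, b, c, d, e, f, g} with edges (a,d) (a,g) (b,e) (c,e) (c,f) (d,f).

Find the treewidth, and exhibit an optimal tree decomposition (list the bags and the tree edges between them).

Treewidth 1.
One such decomposition:
Bags: B1 = {a, g}  B2 = {a, d}  B3 = {d, f}  B4 = {c, f}  B5 = {c, e}  B6 = {b, e}
Tree: B1–B2, B2–B3, B3–B4, B4–B5, B5–B6

Each bag holds 2 vertices, so the decomposition has width 1, which upper-bounds the treewidth. G has an edge, so its treewidth is at least 1. Hence tw(G) = 1 exactly.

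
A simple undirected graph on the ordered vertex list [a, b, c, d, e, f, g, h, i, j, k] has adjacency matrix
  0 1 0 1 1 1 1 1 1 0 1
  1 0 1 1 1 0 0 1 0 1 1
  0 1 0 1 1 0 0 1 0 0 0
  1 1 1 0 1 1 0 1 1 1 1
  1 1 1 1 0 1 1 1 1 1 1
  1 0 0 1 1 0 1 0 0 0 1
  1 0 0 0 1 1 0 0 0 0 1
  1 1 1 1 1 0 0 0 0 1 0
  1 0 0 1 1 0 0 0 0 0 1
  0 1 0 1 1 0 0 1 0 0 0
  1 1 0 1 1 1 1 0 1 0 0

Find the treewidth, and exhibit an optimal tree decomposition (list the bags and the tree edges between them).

The largest bag has 5 vertices, giving width 4; this decomposition certifies tw(G) ≤ 4. Conversely, {a, d, e, f, k} is a clique of size 5, and the vertices of any clique must share a bag in every tree decomposition; so some bag has ≥ 5 vertices and tw(G) ≥ 4. Combining the bounds, tw(G) = 4.

Treewidth 4.
One optimal decomposition is:
Bags: B1 = {a, b, d, e, k}  B2 = {a, d, e, i, k}  B3 = {a, b, d, e, h}  B4 = {a, d, e, f, k}  B5 = {b, d, e, h, j}  B6 = {b, c, d, e, h}  B7 = {a, e, f, g, k}
Tree: B1–B2, B1–B3, B1–B4, B3–B5, B3–B6, B4–B7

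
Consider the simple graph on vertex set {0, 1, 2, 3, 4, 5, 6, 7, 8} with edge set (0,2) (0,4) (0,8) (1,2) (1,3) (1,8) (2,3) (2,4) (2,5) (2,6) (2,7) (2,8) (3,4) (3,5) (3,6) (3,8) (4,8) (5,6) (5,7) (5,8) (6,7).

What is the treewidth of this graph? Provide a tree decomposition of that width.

Treewidth 3.
One such decomposition:
Bags: B1 = {0, 2, 4, 8}  B2 = {2, 3, 4, 8}  B3 = {1, 2, 3, 8}  B4 = {2, 3, 5, 8}  B5 = {2, 3, 5, 6}  B6 = {2, 5, 6, 7}
Tree: B1–B2, B2–B3, B3–B4, B4–B5, B5–B6

Each bag holds 4 vertices, so the decomposition has width 3, which upper-bounds the treewidth. Conversely, {0, 2, 4, 8} is a clique of size 4, and the vertices of any clique must share a bag in every tree decomposition; so some bag has ≥ 4 vertices and tw(G) ≥ 3. Combining the bounds, tw(G) = 3.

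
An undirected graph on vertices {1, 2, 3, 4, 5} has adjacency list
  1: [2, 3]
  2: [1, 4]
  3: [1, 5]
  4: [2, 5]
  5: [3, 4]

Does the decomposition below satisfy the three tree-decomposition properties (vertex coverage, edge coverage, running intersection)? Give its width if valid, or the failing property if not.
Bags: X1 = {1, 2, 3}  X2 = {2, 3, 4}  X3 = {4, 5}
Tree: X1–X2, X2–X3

A tree decomposition must satisfy three properties: every vertex lies in some bag; for every edge, both endpoints lie together in some bag; and for every vertex, the bags containing it form a connected subtree. Here edge (3,5) lies in no bag, so the decomposition is invalid.

No — edge (3,5) lies in no bag.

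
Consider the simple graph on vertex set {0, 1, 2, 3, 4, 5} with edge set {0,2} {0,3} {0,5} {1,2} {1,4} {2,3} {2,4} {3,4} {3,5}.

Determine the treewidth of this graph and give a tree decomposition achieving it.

Each bag holds 3 vertices, so the decomposition has width 2, which upper-bounds the treewidth. Conversely, {1, 2, 4} is a clique of size 3, and the vertices of any clique must share a bag in every tree decomposition; so some bag has ≥ 3 vertices and tw(G) ≥ 2. Hence tw(G) = 2 exactly.

Treewidth 2.
One optimal decomposition is:
Bags: B1 = {0, 2, 3}  B2 = {0, 3, 5}  B3 = {2, 3, 4}  B4 = {1, 2, 4}
Tree: B1–B2, B1–B3, B3–B4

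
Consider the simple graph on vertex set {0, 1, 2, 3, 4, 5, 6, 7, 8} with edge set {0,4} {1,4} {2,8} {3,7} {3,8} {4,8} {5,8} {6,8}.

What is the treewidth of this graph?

1

A width-1 tree decomposition is:
Bags: B1 = {3, 8}  B2 = {4, 8}  B3 = {6, 8}  B4 = {0, 4}  B5 = {3, 7}  B6 = {1, 4}  B7 = {5, 8}  B8 = {2, 8}
Tree: B1–B2, B2–B3, B2–B4, B1–B5, B2–B6, B2–B7, B2–B8
The largest bag has 2 vertices, giving width 1; this decomposition certifies tw(G) ≤ 1. Any graph with an edge has treewidth ≥ 1, and G has the edge 3–8. Hence tw(G) = 1 exactly.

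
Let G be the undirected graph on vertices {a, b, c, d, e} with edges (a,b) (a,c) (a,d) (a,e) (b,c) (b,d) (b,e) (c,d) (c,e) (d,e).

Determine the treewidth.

4

A width-4 tree decomposition is:
Bags: B1 = {a, b, c, d, e}
Tree: (single bag)
A single bag containing all 5 vertices is trivially a valid decomposition of width 4. For the lower bound, the 5 vertices {a, b, c, d, e} are pairwise adjacent, and any tree decomposition puts a clique entirely inside one bag — forcing width ≥ 4. The upper and lower bounds meet at 4, so that is the treewidth.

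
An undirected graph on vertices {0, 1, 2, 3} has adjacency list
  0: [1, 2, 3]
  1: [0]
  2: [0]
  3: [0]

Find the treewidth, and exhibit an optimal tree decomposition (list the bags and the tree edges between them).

Treewidth 1.
Bags: B1 = {0, 2}  B2 = {0, 3}  B3 = {0, 1}
Tree: B1–B2, B2–B3

Each bag holds 2 vertices, so the decomposition has width 1, which upper-bounds the treewidth. Any graph with an edge has treewidth ≥ 1, and G has the edge 0–2. Therefore the treewidth is 1.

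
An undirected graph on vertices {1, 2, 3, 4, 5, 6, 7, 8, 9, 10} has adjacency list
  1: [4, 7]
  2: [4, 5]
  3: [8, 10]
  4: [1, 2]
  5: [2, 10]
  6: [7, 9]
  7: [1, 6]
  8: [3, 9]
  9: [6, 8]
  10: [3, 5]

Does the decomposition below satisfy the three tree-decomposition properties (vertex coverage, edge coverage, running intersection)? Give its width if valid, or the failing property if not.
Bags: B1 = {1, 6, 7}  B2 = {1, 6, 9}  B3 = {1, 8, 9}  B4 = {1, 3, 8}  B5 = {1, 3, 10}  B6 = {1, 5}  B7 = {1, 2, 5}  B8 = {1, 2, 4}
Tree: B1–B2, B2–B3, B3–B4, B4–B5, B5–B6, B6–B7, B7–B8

No — edge (10,5) lies in no bag.

A tree decomposition must satisfy three properties: every vertex lies in some bag; for every edge, both endpoints lie together in some bag; and for every vertex, the bags containing it form a connected subtree. Here edge (10,5) lies in no bag, so the decomposition is invalid.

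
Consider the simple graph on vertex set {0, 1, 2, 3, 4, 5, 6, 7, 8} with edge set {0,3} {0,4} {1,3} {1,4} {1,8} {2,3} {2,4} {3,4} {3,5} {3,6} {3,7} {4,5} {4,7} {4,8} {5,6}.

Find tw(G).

2

A width-2 tree decomposition is:
Bags: B1 = {2, 3, 4}  B2 = {3, 4, 5}  B3 = {1, 3, 4}  B4 = {0, 3, 4}  B5 = {3, 4, 7}  B6 = {3, 5, 6}  B7 = {1, 4, 8}
Tree: B1–B2, B1–B3, B2–B4, B3–B5, B2–B6, B3–B7
Each bag holds 3 vertices, so the decomposition has width 2, which upper-bounds the treewidth. For the lower bound, the 3 vertices {1, 4, 8} are pairwise adjacent, and any tree decomposition puts a clique entirely inside one bag — forcing width ≥ 2. Hence tw(G) = 2 exactly.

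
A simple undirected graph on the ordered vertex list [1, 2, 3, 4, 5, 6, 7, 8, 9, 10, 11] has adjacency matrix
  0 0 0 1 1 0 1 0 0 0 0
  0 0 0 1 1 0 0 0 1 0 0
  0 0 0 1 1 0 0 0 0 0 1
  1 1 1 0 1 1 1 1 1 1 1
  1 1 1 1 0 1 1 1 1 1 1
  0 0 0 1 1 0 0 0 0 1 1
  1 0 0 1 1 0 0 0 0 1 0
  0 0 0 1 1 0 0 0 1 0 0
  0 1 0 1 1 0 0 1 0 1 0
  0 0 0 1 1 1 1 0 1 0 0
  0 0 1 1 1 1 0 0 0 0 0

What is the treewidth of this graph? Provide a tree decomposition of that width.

Treewidth 3.
Bags: B1 = {4, 5, 7, 10}  B2 = {4, 5, 9, 10}  B3 = {4, 5, 8, 9}  B4 = {1, 4, 5, 7}  B5 = {4, 5, 6, 10}  B6 = {4, 5, 6, 11}  B7 = {2, 4, 5, 9}  B8 = {3, 4, 5, 11}
Tree: B1–B2, B2–B3, B1–B4, B2–B5, B5–B6, B2–B7, B6–B8

The largest bag has 4 vertices, giving width 3; this decomposition certifies tw(G) ≤ 3. Conversely, {1, 4, 5, 7} is a clique of size 4, and the vertices of any clique must share a bag in every tree decomposition; so some bag has ≥ 4 vertices and tw(G) ≥ 3. Combining the bounds, tw(G) = 3.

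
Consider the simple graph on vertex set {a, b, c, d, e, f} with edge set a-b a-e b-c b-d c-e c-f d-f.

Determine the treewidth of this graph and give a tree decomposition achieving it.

Every bag has size at most 3, so the width is 3 − 1 = 2 and tw(G) ≤ 2. The edges e–a–b–c–e form a cycle, so G is not a tree and its treewidth is at least 2. Therefore the treewidth is 2.

Treewidth 2.
One such decomposition:
Bags: B1 = {a, c, e}  B2 = {a, b, c}  B3 = {b, c, f}  B4 = {b, d, f}
Tree: B1–B2, B2–B3, B3–B4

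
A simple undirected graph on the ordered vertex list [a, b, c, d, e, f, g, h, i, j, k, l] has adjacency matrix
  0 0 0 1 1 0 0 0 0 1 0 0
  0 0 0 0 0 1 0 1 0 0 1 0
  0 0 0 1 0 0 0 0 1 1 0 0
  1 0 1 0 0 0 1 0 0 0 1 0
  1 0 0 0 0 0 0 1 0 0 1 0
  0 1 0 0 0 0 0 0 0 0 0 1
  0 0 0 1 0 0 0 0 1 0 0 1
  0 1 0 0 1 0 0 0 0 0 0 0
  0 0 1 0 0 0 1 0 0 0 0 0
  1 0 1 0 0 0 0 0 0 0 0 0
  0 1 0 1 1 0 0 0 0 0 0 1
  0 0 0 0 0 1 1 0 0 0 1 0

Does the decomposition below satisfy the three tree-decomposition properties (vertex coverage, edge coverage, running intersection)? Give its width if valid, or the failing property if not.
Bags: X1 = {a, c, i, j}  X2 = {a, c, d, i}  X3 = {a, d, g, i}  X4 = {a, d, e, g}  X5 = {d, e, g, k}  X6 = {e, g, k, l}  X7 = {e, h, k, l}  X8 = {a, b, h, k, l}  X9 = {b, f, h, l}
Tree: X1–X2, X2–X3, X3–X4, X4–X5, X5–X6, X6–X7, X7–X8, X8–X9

A tree decomposition must satisfy three properties: every vertex lies in some bag; for every edge, both endpoints lie together in some bag; and for every vertex, the bags containing it form a connected subtree. Here bags containing vertex a are not connected in the tree, so the decomposition is invalid.

No — bags containing vertex a are not connected in the tree.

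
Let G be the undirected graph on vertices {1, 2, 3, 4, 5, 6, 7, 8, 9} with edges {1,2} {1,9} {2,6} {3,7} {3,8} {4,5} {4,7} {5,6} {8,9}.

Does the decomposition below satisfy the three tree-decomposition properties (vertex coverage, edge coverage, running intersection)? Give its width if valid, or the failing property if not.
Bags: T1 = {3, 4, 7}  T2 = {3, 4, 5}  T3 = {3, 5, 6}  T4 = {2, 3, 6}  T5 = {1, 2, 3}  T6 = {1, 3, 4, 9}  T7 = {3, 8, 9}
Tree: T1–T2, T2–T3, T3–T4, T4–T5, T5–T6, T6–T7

No — bags containing vertex 4 are not connected in the tree.

A tree decomposition must satisfy three properties: every vertex lies in some bag; for every edge, both endpoints lie together in some bag; and for every vertex, the bags containing it form a connected subtree. Here bags containing vertex 4 are not connected in the tree, so the decomposition is invalid.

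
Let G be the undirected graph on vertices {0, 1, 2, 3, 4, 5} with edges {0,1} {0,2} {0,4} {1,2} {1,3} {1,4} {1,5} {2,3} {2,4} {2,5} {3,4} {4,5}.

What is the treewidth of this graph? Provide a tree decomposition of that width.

Every bag has size at most 4, so the width is 4 − 1 = 3 and tw(G) ≤ 3. For the lower bound, the 4 vertices {0, 1, 2, 4} are pairwise adjacent, and any tree decomposition puts a clique entirely inside one bag — forcing width ≥ 3. The upper and lower bounds meet at 3, so that is the treewidth.

Treewidth 3.
Bags: B1 = {0, 1, 2, 4}  B2 = {1, 2, 4, 5}  B3 = {1, 2, 3, 4}
Tree: B1–B2, B1–B3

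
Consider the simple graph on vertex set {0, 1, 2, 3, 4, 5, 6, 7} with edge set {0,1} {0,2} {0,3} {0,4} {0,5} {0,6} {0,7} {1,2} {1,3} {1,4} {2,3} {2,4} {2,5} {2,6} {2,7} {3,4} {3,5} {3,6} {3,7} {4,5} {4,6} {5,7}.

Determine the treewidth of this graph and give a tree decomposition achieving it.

Every bag has size at most 5, so the width is 5 − 1 = 4 and tw(G) ≤ 4. For the lower bound, the 5 vertices {0, 1, 2, 3, 4} are pairwise adjacent, and any tree decomposition puts a clique entirely inside one bag — forcing width ≥ 4. The upper and lower bounds meet at 4, so that is the treewidth.

Treewidth 4.
Bags: B1 = {0, 2, 3, 4, 5}  B2 = {0, 2, 3, 5, 7}  B3 = {0, 1, 2, 3, 4}  B4 = {0, 2, 3, 4, 6}
Tree: B1–B2, B1–B3, B3–B4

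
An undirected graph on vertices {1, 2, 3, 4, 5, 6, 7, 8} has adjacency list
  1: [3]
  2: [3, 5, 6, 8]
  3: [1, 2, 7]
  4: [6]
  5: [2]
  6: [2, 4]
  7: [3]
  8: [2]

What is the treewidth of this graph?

1

A width-1 tree decomposition is:
Bags: B1 = {2, 3}  B2 = {2, 5}  B3 = {3, 7}  B4 = {1, 3}  B5 = {2, 6}  B6 = {4, 6}  B7 = {2, 8}
Tree: B1–B2, B1–B3, B3–B4, B1–B5, B5–B6, B1–B7
Every bag has size at most 2, so the width is 2 − 1 = 1 and tw(G) ≤ 1. Since G has at least one edge (e.g. 3–2), it is not an edgeless graph, so tw(G) ≥ 1. Hence tw(G) = 1 exactly.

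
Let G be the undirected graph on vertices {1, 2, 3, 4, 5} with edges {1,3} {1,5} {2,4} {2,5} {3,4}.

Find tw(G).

A width-2 tree decomposition is:
Bags: B1 = {1, 2, 5}  B2 = {1, 2, 3}  B3 = {2, 3, 4}
Tree: B1–B2, B2–B3
The largest bag has 3 vertices, giving width 2; this decomposition certifies tw(G) ≤ 2. Since 2–5–1–3–4–2 is a cycle in G, G is not acyclic. Forests are exactly the graphs of treewidth ≤ 1, so tw(G) ≥ 2. The upper and lower bounds meet at 2, so that is the treewidth.

2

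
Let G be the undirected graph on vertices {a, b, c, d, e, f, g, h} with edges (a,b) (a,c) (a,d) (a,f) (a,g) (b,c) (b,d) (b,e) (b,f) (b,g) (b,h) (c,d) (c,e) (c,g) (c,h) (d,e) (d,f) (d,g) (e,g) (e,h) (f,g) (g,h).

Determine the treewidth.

A width-4 tree decomposition is:
Bags: B1 = {b, c, e, g, h}  B2 = {b, c, d, e, g}  B3 = {a, b, c, d, g}  B4 = {a, b, d, f, g}
Tree: B1–B2, B2–B3, B3–B4
The largest bag has 5 vertices, giving width 4; this decomposition certifies tw(G) ≤ 4. For the lower bound, the 5 vertices {b, c, d, e, g} are pairwise adjacent, and any tree decomposition puts a clique entirely inside one bag — forcing width ≥ 4. Hence tw(G) = 4 exactly.

4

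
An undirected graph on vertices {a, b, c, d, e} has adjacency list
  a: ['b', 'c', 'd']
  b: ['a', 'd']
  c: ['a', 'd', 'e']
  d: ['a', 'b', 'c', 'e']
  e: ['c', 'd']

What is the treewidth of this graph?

2

A width-2 tree decomposition is:
Bags: B1 = {a, c, d}  B2 = {a, b, d}  B3 = {c, d, e}
Tree: B1–B2, B1–B3
The largest bag has 3 vertices, giving width 2; this decomposition certifies tw(G) ≤ 2. For the lower bound, the 3 vertices {c, d, e} are pairwise adjacent, and any tree decomposition puts a clique entirely inside one bag — forcing width ≥ 2. Therefore the treewidth is 2.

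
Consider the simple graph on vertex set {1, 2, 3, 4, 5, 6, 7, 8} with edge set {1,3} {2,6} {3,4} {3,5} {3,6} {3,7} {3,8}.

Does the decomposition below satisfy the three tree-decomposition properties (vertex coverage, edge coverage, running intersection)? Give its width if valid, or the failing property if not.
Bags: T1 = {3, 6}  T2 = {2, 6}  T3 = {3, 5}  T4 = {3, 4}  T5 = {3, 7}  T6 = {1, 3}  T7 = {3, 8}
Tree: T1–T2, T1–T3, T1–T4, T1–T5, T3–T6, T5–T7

Yes; width 1.

Every vertex of G appears in some bag (union = {1, 2, 3, 4, 5, 6, 7, 8}); every edge is covered by a bag; and for each vertex v the set of bags containing v is connected in the bag tree. The decomposition is therefore valid. The largest bag has 2 vertices, so the width is 1.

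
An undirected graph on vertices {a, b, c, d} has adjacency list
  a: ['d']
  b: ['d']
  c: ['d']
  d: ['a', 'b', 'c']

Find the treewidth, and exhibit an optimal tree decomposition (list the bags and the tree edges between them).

Treewidth 1.
One such decomposition:
Bags: B1 = {c, d}  B2 = {a, d}  B3 = {b, d}
Tree: B1–B2, B2–B3

Every bag has size at most 2, so the width is 2 − 1 = 1 and tw(G) ≤ 1. Any graph with an edge has treewidth ≥ 1, and G has the edge d–c. Combining the bounds, tw(G) = 1.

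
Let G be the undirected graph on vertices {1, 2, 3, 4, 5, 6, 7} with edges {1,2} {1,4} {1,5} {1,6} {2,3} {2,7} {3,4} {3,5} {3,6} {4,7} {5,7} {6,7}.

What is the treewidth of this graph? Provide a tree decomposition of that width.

Treewidth 3.
Bags: B1 = {1, 3, 5, 7}  B2 = {1, 3, 4, 7}  B3 = {1, 2, 3, 7}  B4 = {1, 3, 6, 7}
Tree: B1–B2, B2–B3, B3–B4

The largest bag has 4 vertices, giving width 3; this decomposition certifies tw(G) ≤ 3. For the lower bound: the 4 vertex sets {5,7}, {1,4}, {3}, {2} are disjoint, each induces a connected subgraph, and every pair is joined by at least one edge of G. Contracting each set to a single vertex therefore yields K_{4} as a minor, and since treewidth is minor-monotone, tw(G) ≥ tw(K_{4}) = 3. Combining the bounds, tw(G) = 3.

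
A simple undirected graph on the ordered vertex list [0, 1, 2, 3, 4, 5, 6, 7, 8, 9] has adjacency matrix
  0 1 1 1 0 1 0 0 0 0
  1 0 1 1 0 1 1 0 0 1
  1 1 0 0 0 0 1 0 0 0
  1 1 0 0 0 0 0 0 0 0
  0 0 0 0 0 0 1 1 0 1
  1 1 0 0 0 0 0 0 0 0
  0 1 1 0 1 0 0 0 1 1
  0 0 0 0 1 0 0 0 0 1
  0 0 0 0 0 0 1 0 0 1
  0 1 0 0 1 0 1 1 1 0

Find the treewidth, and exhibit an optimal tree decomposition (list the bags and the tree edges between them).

Treewidth 2.
Bags: B1 = {1, 6, 9}  B2 = {1, 2, 6}  B3 = {0, 1, 2}  B4 = {6, 8, 9}  B5 = {0, 1, 5}  B6 = {4, 6, 9}  B7 = {0, 1, 3}  B8 = {4, 7, 9}
Tree: B1–B2, B2–B3, B1–B4, B3–B5, B4–B6, B5–B7, B6–B8

The largest bag has 3 vertices, giving width 2; this decomposition certifies tw(G) ≤ 2. For the lower bound, the 3 vertices {6, 8, 9} are pairwise adjacent, and any tree decomposition puts a clique entirely inside one bag — forcing width ≥ 2. The upper and lower bounds meet at 2, so that is the treewidth.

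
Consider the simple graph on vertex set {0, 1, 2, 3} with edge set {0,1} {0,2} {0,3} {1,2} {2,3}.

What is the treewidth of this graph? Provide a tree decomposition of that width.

The largest bag has 3 vertices, giving width 2; this decomposition certifies tw(G) ≤ 2. Conversely, {0, 1, 2} is a clique of size 3, and the vertices of any clique must share a bag in every tree decomposition; so some bag has ≥ 3 vertices and tw(G) ≥ 2. The upper and lower bounds meet at 2, so that is the treewidth.

Treewidth 2.
One optimal decomposition is:
Bags: B1 = {0, 1, 2}  B2 = {0, 2, 3}
Tree: B1–B2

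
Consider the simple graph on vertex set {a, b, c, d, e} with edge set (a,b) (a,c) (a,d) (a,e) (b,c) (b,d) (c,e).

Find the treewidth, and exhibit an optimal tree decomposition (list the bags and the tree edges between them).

Treewidth 2.
One such decomposition:
Bags: B1 = {a, b, c}  B2 = {a, c, e}  B3 = {a, b, d}
Tree: B1–B2, B1–B3

Each bag holds 3 vertices, so the decomposition has width 2, which upper-bounds the treewidth. Conversely, {a, b, d} is a clique of size 3, and the vertices of any clique must share a bag in every tree decomposition; so some bag has ≥ 3 vertices and tw(G) ≥ 2. Hence tw(G) = 2 exactly.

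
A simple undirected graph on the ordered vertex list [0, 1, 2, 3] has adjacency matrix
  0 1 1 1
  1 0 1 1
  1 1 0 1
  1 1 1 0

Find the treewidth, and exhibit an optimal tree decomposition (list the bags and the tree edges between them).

Treewidth 3.
One optimal decomposition is:
Bags: B1 = {0, 1, 2, 3}
Tree: (single bag)

With just one bag of size 4, the width is 4 − 1 = 3, so tw(G) ≤ 3. For the lower bound, the 4 vertices {0, 1, 2, 3} are pairwise adjacent, and any tree decomposition puts a clique entirely inside one bag — forcing width ≥ 3. The upper and lower bounds meet at 3, so that is the treewidth.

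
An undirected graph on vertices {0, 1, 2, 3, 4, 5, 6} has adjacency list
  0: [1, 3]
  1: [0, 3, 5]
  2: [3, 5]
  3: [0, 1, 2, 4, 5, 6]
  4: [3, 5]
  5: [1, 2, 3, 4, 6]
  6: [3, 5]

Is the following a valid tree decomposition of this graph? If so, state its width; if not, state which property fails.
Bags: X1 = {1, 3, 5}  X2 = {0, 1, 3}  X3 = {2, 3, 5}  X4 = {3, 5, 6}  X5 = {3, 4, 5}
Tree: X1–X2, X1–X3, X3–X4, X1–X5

Vertex coverage: the bags together contain {0, 1, 2, 3, 4, 5, 6}, the full vertex set. Edge coverage: each edge of G has both endpoints in at least one bag. Running intersection: for every vertex, the bags containing it form a connected subtree. All three properties hold, so this is a valid tree decomposition of width max|bag| − 1 = 2, and hence tw(G) ≤ 2.

Yes; width 2.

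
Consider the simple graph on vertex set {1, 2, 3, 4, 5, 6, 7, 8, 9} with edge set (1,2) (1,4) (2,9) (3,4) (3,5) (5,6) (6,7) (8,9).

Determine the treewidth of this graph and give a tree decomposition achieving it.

The largest bag has 2 vertices, giving width 1; this decomposition certifies tw(G) ≤ 1. Any graph with an edge has treewidth ≥ 1, and G has the edge 7–6. Combining the bounds, tw(G) = 1.

Treewidth 1.
One optimal decomposition is:
Bags: B1 = {6, 7}  B2 = {5, 6}  B3 = {3, 5}  B4 = {3, 4}  B5 = {1, 4}  B6 = {1, 2}  B7 = {2, 9}  B8 = {8, 9}
Tree: B1–B2, B2–B3, B3–B4, B4–B5, B5–B6, B6–B7, B7–B8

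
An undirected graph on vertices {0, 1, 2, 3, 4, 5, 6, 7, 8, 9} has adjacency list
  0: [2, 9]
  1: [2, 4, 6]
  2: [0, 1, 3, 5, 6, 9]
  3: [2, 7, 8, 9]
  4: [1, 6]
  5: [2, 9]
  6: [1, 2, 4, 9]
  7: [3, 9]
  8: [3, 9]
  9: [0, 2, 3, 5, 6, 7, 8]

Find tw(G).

2

A width-2 tree decomposition is:
Bags: B1 = {2, 6, 9}  B2 = {1, 2, 6}  B3 = {0, 2, 9}  B4 = {2, 3, 9}  B5 = {3, 7, 9}  B6 = {2, 5, 9}  B7 = {3, 8, 9}  B8 = {1, 4, 6}
Tree: B1–B2, B1–B3, B1–B4, B4–B5, B3–B6, B4–B7, B2–B8
Every bag has size at most 3, so the width is 3 − 1 = 2 and tw(G) ≤ 2. On the other hand G contains the 3-clique {1, 2, 6}. A clique must lie in a single bag of any decomposition, so no decomposition can have width below 2. The upper and lower bounds meet at 2, so that is the treewidth.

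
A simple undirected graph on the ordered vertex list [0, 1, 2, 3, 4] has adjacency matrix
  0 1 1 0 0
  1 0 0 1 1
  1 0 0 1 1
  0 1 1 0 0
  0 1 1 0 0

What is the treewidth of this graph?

2

A width-2 tree decomposition is:
Bags: B1 = {0, 1, 2}  B2 = {1, 2, 3}  B3 = {1, 2, 4}
Tree: B1–B2, B2–B3
Every bag has size at most 3, so the width is 3 − 1 = 2 and tw(G) ≤ 2. The edges 1–0–2–3–1 form a cycle, so G is not a tree and its treewidth is at least 2. Therefore the treewidth is 2.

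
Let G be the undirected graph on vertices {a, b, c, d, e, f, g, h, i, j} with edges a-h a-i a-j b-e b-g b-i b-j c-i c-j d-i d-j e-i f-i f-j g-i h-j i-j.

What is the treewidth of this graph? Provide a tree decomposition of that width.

The largest bag has 3 vertices, giving width 2; this decomposition certifies tw(G) ≤ 2. Conversely, {a, h, j} is a clique of size 3, and the vertices of any clique must share a bag in every tree decomposition; so some bag has ≥ 3 vertices and tw(G) ≥ 2. The upper and lower bounds meet at 2, so that is the treewidth.

Treewidth 2.
One optimal decomposition is:
Bags: B1 = {a, i, j}  B2 = {b, i, j}  B3 = {c, i, j}  B4 = {b, e, i}  B5 = {d, i, j}  B6 = {b, g, i}  B7 = {a, h, j}  B8 = {f, i, j}
Tree: B1–B2, B1–B3, B2–B4, B3–B5, B4–B6, B1–B7, B2–B8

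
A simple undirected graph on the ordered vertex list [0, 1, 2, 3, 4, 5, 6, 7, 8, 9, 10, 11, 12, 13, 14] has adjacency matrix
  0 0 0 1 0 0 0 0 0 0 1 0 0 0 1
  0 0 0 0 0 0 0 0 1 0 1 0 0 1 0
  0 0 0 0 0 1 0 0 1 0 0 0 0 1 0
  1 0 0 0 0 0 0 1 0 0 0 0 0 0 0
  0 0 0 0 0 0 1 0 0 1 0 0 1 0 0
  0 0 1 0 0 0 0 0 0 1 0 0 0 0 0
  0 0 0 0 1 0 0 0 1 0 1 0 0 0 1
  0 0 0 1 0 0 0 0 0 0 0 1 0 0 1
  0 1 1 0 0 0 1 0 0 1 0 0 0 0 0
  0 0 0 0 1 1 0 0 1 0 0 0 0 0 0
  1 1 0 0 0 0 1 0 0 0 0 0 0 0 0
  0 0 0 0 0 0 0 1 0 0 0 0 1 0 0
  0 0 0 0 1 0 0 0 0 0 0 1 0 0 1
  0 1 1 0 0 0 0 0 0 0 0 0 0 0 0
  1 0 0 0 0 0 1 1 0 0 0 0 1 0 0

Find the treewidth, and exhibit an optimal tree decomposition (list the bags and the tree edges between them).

Every bag has size at most 4, so the width is 4 − 1 = 3 and tw(G) ≤ 3. For the lower bound: the 4 vertex sets {3,7,11}, {0}, {14}, {4,6,10,12} are disjoint, each induces a connected subgraph, and every pair is joined by at least one edge of G. Contracting each set to a single vertex therefore yields K_{4} as a minor, and since treewidth is minor-monotone, tw(G) ≥ tw(K_{4}) = 3. Therefore the treewidth is 3.

Treewidth 3.
Bags: B1 = {0, 3, 7, 11}  B2 = {0, 7, 11, 14}  B3 = {0, 11, 12, 14}  B4 = {0, 10, 12, 14}  B5 = {6, 10, 12, 14}  B6 = {4, 6, 10, 12}  B7 = {1, 4, 6, 10}  B8 = {1, 4, 6, 8}  B9 = {1, 4, 8, 9}  B10 = {1, 8, 9, 13}  B11 = {2, 8, 9, 13}  B12 = {2, 5, 9, 13}
Tree: B1–B2, B2–B3, B3–B4, B4–B5, B5–B6, B6–B7, B7–B8, B8–B9, B9–B10, B10–B11, B11–B12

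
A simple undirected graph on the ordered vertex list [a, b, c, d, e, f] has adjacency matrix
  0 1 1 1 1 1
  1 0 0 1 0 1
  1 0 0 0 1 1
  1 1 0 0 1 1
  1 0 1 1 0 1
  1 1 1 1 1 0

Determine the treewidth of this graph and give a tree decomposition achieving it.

The largest bag has 4 vertices, giving width 3; this decomposition certifies tw(G) ≤ 3. Conversely, {a, d, e, f} is a clique of size 4, and the vertices of any clique must share a bag in every tree decomposition; so some bag has ≥ 4 vertices and tw(G) ≥ 3. Hence tw(G) = 3 exactly.

Treewidth 3.
Bags: B1 = {a, b, d, f}  B2 = {a, d, e, f}  B3 = {a, c, e, f}
Tree: B1–B2, B2–B3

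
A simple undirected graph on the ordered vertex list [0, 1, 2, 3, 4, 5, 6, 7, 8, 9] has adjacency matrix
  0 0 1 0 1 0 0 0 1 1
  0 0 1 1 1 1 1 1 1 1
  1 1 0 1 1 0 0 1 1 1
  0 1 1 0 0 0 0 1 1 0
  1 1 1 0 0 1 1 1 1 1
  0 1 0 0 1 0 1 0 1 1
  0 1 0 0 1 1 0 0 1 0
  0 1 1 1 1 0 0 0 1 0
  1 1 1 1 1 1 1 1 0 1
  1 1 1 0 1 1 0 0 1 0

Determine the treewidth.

4

A width-4 tree decomposition is:
Bags: B1 = {1, 2, 4, 8, 9}  B2 = {0, 2, 4, 8, 9}  B3 = {1, 2, 4, 7, 8}  B4 = {1, 2, 3, 7, 8}  B5 = {1, 4, 5, 8, 9}  B6 = {1, 4, 5, 6, 8}
Tree: B1–B2, B1–B3, B3–B4, B1–B5, B5–B6
Each bag holds 5 vertices, so the decomposition has width 4, which upper-bounds the treewidth. Conversely, {0, 2, 4, 8, 9} is a clique of size 5, and the vertices of any clique must share a bag in every tree decomposition; so some bag has ≥ 5 vertices and tw(G) ≥ 4. Hence tw(G) = 4 exactly.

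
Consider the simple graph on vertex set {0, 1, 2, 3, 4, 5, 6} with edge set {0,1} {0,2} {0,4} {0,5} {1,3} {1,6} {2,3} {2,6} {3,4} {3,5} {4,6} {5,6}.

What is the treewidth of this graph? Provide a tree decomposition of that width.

The largest bag has 4 vertices, giving width 3; this decomposition certifies tw(G) ≤ 3. For the lower bound: the 4 vertex sets {3,4}, {5,6}, {0}, {2} are disjoint, each induces a connected subgraph, and every pair is joined by at least one edge of G. Contracting each set to a single vertex therefore yields K_{4} as a minor, and since treewidth is minor-monotone, tw(G) ≥ tw(K_{4}) = 3. Therefore the treewidth is 3.

Treewidth 3.
Bags: B1 = {0, 3, 4, 6}  B2 = {0, 3, 5, 6}  B3 = {0, 2, 3, 6}  B4 = {0, 1, 3, 6}
Tree: B1–B2, B2–B3, B3–B4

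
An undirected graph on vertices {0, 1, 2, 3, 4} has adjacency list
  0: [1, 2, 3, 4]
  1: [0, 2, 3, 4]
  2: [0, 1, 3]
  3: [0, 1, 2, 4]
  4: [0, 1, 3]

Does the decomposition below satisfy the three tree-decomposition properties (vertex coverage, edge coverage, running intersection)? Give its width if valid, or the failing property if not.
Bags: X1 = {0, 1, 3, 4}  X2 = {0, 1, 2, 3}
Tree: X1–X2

Vertex coverage: the bags together contain {0, 1, 2, 3, 4}, the full vertex set. Edge coverage: each edge of G has both endpoints in at least one bag. Running intersection: for every vertex, the bags containing it form a connected subtree. All three properties hold, so this is a valid tree decomposition of width max|bag| − 1 = 3, and hence tw(G) ≤ 3.

Yes; width 3.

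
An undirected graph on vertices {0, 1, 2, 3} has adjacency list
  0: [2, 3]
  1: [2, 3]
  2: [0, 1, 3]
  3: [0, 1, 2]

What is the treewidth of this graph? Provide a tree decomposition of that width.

Treewidth 2.
One optimal decomposition is:
Bags: B1 = {1, 2, 3}  B2 = {0, 2, 3}
Tree: B1–B2

The largest bag has 3 vertices, giving width 2; this decomposition certifies tw(G) ≤ 2. For the lower bound, the 3 vertices {0, 2, 3} are pairwise adjacent, and any tree decomposition puts a clique entirely inside one bag — forcing width ≥ 2. The upper and lower bounds meet at 2, so that is the treewidth.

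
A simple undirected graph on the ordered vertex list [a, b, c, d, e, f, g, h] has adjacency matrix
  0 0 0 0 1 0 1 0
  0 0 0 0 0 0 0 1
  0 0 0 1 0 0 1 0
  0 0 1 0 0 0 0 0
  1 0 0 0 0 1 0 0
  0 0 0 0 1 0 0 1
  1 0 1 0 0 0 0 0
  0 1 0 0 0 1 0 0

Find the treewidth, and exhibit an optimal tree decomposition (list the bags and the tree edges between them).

Every bag has size at most 2, so the width is 2 − 1 = 1 and tw(G) ≤ 1. G has an edge, so its treewidth is at least 1. Hence tw(G) = 1 exactly.

Treewidth 1.
One optimal decomposition is:
Bags: B1 = {b, h}  B2 = {f, h}  B3 = {e, f}  B4 = {a, e}  B5 = {a, g}  B6 = {c, g}  B7 = {c, d}
Tree: B1–B2, B2–B3, B3–B4, B4–B5, B5–B6, B6–B7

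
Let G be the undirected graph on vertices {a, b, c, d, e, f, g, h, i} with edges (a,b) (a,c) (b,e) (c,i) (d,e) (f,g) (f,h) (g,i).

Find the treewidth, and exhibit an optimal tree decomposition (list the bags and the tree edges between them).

Treewidth 1.
Bags: B1 = {f, h}  B2 = {f, g}  B3 = {g, i}  B4 = {c, i}  B5 = {a, c}  B6 = {a, b}  B7 = {b, e}  B8 = {d, e}
Tree: B1–B2, B2–B3, B3–B4, B4–B5, B5–B6, B6–B7, B7–B8

The largest bag has 2 vertices, giving width 1; this decomposition certifies tw(G) ≤ 1. Since G has at least one edge (e.g. h–f), it is not an edgeless graph, so tw(G) ≥ 1. Combining the bounds, tw(G) = 1.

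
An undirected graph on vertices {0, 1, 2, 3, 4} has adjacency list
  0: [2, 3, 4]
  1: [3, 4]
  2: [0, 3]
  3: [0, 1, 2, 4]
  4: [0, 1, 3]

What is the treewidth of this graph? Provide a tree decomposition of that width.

Every bag has size at most 3, so the width is 3 − 1 = 2 and tw(G) ≤ 2. On the other hand G contains the 3-clique {0, 2, 3}. A clique must lie in a single bag of any decomposition, so no decomposition can have width below 2. Therefore the treewidth is 2.

Treewidth 2.
One optimal decomposition is:
Bags: B1 = {0, 2, 3}  B2 = {0, 3, 4}  B3 = {1, 3, 4}
Tree: B1–B2, B2–B3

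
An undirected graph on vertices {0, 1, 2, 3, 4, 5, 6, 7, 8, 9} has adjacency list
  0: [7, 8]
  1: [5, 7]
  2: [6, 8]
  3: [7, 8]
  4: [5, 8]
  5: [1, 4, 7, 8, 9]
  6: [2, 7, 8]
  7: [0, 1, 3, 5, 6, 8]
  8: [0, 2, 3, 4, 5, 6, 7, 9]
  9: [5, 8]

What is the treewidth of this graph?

A width-2 tree decomposition is:
Bags: B1 = {2, 6, 8}  B2 = {6, 7, 8}  B3 = {5, 7, 8}  B4 = {3, 7, 8}  B5 = {5, 8, 9}  B6 = {4, 5, 8}  B7 = {1, 5, 7}  B8 = {0, 7, 8}
Tree: B1–B2, B2–B3, B2–B4, B3–B5, B3–B6, B3–B7, B4–B8
Each bag holds 3 vertices, so the decomposition has width 2, which upper-bounds the treewidth. For the lower bound, the 3 vertices {5, 8, 9} are pairwise adjacent, and any tree decomposition puts a clique entirely inside one bag — forcing width ≥ 2. Combining the bounds, tw(G) = 2.

2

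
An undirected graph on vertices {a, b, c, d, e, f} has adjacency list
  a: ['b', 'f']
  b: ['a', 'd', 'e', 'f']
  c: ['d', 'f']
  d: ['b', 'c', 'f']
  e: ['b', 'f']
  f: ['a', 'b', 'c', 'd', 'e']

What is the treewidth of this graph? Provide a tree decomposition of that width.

Treewidth 2.
One optimal decomposition is:
Bags: B1 = {b, d, f}  B2 = {a, b, f}  B3 = {c, d, f}  B4 = {b, e, f}
Tree: B1–B2, B1–B3, B1–B4

Every bag has size at most 3, so the width is 3 − 1 = 2 and tw(G) ≤ 2. For the lower bound, the 3 vertices {c, d, f} are pairwise adjacent, and any tree decomposition puts a clique entirely inside one bag — forcing width ≥ 2. Combining the bounds, tw(G) = 2.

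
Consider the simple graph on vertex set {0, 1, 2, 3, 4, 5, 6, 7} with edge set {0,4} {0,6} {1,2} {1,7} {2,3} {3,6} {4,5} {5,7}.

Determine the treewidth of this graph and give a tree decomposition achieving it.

Every bag has size at most 3, so the width is 3 − 1 = 2 and tw(G) ≤ 2. Since 3–6–0–4–5–7–1–2–3 is a cycle in G, G is not acyclic. Forests are exactly the graphs of treewidth ≤ 1, so tw(G) ≥ 2. Therefore the treewidth is 2.

Treewidth 2.
One such decomposition:
Bags: B1 = {0, 3, 6}  B2 = {0, 3, 4}  B3 = {3, 4, 5}  B4 = {3, 5, 7}  B5 = {1, 3, 7}  B6 = {1, 2, 3}
Tree: B1–B2, B2–B3, B3–B4, B4–B5, B5–B6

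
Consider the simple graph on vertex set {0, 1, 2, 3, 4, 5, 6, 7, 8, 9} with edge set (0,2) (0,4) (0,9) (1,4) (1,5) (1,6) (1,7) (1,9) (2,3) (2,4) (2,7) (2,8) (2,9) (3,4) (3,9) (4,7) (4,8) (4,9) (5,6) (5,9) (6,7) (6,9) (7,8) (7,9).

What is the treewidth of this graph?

3

A width-3 tree decomposition is:
Bags: B1 = {1, 4, 7, 9}  B2 = {2, 4, 7, 9}  B3 = {0, 2, 4, 9}  B4 = {2, 3, 4, 9}  B5 = {1, 6, 7, 9}  B6 = {1, 5, 6, 9}  B7 = {2, 4, 7, 8}
Tree: B1–B2, B2–B3, B2–B4, B1–B5, B5–B6, B2–B7
Each bag holds 4 vertices, so the decomposition has width 3, which upper-bounds the treewidth. For the lower bound, the 4 vertices {2, 4, 7, 8} are pairwise adjacent, and any tree decomposition puts a clique entirely inside one bag — forcing width ≥ 3. Hence tw(G) = 3 exactly.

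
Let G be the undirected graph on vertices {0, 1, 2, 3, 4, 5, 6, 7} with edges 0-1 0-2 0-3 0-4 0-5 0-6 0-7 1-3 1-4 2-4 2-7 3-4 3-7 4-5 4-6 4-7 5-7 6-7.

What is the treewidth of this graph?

A width-3 tree decomposition is:
Bags: B1 = {0, 3, 4, 7}  B2 = {0, 1, 3, 4}  B3 = {0, 2, 4, 7}  B4 = {0, 4, 5, 7}  B5 = {0, 4, 6, 7}
Tree: B1–B2, B1–B3, B3–B4, B4–B5
The largest bag has 4 vertices, giving width 3; this decomposition certifies tw(G) ≤ 3. On the other hand G contains the 4-clique {0, 1, 3, 4}. A clique must lie in a single bag of any decomposition, so no decomposition can have width below 3. Therefore the treewidth is 3.

3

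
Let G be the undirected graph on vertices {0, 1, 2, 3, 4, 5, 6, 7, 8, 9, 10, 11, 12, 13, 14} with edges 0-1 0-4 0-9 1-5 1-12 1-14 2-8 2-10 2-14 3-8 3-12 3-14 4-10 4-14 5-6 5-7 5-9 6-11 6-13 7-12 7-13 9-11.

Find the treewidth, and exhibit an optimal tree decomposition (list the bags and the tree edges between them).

Treewidth 3.
One such decomposition:
Bags: B1 = {6, 7, 11, 13}  B2 = {5, 6, 7, 11}  B3 = {5, 7, 9, 11}  B4 = {5, 7, 9, 12}  B5 = {1, 5, 9, 12}  B6 = {0, 1, 9, 12}  B7 = {0, 1, 3, 12}  B8 = {0, 1, 3, 14}  B9 = {0, 3, 4, 14}  B10 = {3, 4, 8, 14}  B11 = {2, 4, 8, 14}  B12 = {2, 4, 8, 10}
Tree: B1–B2, B2–B3, B3–B4, B4–B5, B5–B6, B6–B7, B7–B8, B8–B9, B9–B10, B10–B11, B11–B12

The largest bag has 4 vertices, giving width 3; this decomposition certifies tw(G) ≤ 3. For the lower bound: the 4 vertex sets {6,11,13}, {7}, {5}, {0,1,9,12} are disjoint, each induces a connected subgraph, and every pair is joined by at least one edge of G. Contracting each set to a single vertex therefore yields K_{4} as a minor, and since treewidth is minor-monotone, tw(G) ≥ tw(K_{4}) = 3. Combining the bounds, tw(G) = 3.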